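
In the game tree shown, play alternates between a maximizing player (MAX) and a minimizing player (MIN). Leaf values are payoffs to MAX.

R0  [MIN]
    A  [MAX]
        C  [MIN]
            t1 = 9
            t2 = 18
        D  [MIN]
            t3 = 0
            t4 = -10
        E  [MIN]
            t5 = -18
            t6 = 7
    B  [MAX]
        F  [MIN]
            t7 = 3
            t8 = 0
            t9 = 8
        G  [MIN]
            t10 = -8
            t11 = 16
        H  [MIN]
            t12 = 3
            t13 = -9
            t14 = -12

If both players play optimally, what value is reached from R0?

C (MIN): min(9, 18) = 9
D (MIN): min(0, -10) = -10
E (MIN): min(-18, 7) = -18
A (MAX): max(9, -10, -18) = 9
F (MIN): min(3, 0, 8) = 0
G (MIN): min(-8, 16) = -8
H (MIN): min(3, -9, -12) = -12
B (MAX): max(0, -8, -12) = 0
R0 (MIN): min(9, 0) = 0

0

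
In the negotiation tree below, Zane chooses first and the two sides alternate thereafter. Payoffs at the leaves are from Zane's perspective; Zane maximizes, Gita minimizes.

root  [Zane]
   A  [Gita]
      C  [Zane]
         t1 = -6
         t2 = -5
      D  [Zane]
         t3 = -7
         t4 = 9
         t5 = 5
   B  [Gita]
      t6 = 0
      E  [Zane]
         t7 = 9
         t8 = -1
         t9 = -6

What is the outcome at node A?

-5

C (Zane): max(-6, -5) = -5
D (Zane): max(-7, 9, 5) = 9
A (Gita): min(-5, 9) = -5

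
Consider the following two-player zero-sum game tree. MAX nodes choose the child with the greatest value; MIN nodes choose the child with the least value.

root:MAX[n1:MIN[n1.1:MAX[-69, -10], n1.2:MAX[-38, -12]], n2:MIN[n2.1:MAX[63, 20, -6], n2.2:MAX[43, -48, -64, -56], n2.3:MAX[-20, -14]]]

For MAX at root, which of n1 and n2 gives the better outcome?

n1.1 (MAX): max(-69, -10) = -10
n1.2 (MAX): max(-38, -12) = -12
n1 (MIN): min(-10, -12) = -12
n2.1 (MAX): max(63, 20, -6) = 63
n2.2 (MAX): max(43, -48, -64, -56) = 43
n2.3 (MAX): max(-20, -14) = -14
n2 (MIN): min(63, 43, -14) = -14
MAX prefers the higher value; n1=-12, n2=-14. n1 is better since -12 > -14.

n1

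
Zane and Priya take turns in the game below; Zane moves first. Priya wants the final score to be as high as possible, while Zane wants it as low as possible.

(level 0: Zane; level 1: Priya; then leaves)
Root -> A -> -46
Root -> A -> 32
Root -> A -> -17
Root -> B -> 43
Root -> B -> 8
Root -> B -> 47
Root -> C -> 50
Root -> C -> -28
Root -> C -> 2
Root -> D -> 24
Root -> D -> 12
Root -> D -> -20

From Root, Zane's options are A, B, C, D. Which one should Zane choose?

D

A (Priya): max(-46, 32, -17) = 32
B (Priya): max(43, 8, 47) = 47
C (Priya): max(50, -28, 2) = 50
D (Priya): max(24, 12, -20) = 24
Root (Zane): min(32, 47, 50, 24) = 24
Zane at Root wants the lowest of {A=32, B=47, C=50, D=24}, so chooses D.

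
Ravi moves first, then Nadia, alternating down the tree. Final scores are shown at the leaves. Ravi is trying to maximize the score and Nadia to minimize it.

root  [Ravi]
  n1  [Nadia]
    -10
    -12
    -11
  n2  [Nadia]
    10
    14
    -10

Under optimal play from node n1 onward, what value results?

-12

n1 (Nadia): min(-10, -12, -11) = -12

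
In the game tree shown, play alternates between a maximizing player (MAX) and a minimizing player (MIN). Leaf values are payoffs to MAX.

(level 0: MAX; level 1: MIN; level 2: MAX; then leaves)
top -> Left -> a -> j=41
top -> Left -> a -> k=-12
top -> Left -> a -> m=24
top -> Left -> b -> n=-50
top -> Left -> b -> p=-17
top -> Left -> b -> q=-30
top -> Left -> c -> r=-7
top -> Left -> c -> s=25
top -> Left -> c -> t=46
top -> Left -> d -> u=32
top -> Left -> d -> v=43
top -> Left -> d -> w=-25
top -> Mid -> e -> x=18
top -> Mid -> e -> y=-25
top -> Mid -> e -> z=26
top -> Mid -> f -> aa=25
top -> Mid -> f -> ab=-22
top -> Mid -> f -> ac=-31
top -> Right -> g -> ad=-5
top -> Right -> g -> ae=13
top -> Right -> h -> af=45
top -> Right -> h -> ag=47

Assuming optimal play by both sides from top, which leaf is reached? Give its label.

a (MAX): max(41, -12, 24) = 41
b (MAX): max(-50, -17, -30) = -17
c (MAX): max(-7, 25, 46) = 46
d (MAX): max(32, 43, -25) = 43
Left (MIN): min(41, -17, 46, 43) = -17
e (MAX): max(18, -25, 26) = 26
f (MAX): max(25, -22, -31) = 25
Mid (MIN): min(26, 25) = 25
g (MAX): max(-5, 13) = 13
h (MAX): max(45, 47) = 47
Right (MIN): min(13, 47) = 13
top (MAX): max(-17, 25, 13) = 25
At top, MAX picks Mid (highest: 25).
At Mid, MIN picks f (lowest: 25).
At f, MAX picks aa (highest: 25).
Terminal value 25.

aa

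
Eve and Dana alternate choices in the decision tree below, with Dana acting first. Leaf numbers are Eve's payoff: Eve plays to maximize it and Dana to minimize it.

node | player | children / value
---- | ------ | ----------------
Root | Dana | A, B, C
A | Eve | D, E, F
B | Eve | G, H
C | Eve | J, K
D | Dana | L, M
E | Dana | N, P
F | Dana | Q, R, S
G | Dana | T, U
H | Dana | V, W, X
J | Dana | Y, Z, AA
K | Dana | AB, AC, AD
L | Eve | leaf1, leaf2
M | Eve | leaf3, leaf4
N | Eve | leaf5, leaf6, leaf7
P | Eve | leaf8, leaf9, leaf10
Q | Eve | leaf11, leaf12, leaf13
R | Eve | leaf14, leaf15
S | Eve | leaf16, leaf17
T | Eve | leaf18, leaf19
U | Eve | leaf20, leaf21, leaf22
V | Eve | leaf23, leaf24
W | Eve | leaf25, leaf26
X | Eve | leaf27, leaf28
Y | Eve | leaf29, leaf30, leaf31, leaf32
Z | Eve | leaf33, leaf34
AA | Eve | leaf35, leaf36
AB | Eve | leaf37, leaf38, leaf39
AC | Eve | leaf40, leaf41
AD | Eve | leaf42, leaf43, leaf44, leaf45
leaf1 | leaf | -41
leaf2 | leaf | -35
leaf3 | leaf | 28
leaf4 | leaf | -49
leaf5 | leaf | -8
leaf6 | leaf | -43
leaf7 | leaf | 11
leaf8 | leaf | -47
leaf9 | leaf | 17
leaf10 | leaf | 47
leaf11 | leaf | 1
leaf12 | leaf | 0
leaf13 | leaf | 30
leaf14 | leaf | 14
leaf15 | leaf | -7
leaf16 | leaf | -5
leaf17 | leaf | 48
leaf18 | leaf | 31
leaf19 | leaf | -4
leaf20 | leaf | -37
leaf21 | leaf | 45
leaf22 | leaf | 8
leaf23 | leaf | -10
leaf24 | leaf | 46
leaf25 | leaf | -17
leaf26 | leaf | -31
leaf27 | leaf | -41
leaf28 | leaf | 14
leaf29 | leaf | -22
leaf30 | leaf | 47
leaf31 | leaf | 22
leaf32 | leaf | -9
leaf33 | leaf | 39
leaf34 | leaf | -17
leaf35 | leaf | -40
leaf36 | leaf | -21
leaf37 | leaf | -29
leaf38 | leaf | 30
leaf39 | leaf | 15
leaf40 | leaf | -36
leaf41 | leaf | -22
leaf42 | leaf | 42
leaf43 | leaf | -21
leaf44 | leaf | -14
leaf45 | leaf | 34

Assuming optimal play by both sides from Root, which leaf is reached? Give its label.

L (Eve): max(-41, -35) = -35
M (Eve): max(28, -49) = 28
D (Dana): min(-35, 28) = -35
N (Eve): max(-8, -43, 11) = 11
P (Eve): max(-47, 17, 47) = 47
E (Dana): min(11, 47) = 11
Q (Eve): max(1, 0, 30) = 30
R (Eve): max(14, -7) = 14
S (Eve): max(-5, 48) = 48
F (Dana): min(30, 14, 48) = 14
A (Eve): max(-35, 11, 14) = 14
T (Eve): max(31, -4) = 31
U (Eve): max(-37, 45, 8) = 45
G (Dana): min(31, 45) = 31
V (Eve): max(-10, 46) = 46
W (Eve): max(-17, -31) = -17
X (Eve): max(-41, 14) = 14
H (Dana): min(46, -17, 14) = -17
B (Eve): max(31, -17) = 31
Y (Eve): max(-22, 47, 22, -9) = 47
Z (Eve): max(39, -17) = 39
AA (Eve): max(-40, -21) = -21
J (Dana): min(47, 39, -21) = -21
AB (Eve): max(-29, 30, 15) = 30
AC (Eve): max(-36, -22) = -22
AD (Eve): max(42, -21, -14, 34) = 42
K (Dana): min(30, -22, 42) = -22
C (Eve): max(-21, -22) = -21
Root (Dana): min(14, 31, -21) = -21
At Root, Dana picks C (lowest: -21).
At C, Eve picks J (highest: -21).
At J, Dana picks AA (lowest: -21).
At AA, Eve picks leaf36 (highest: -21).
Terminal value -21.

leaf36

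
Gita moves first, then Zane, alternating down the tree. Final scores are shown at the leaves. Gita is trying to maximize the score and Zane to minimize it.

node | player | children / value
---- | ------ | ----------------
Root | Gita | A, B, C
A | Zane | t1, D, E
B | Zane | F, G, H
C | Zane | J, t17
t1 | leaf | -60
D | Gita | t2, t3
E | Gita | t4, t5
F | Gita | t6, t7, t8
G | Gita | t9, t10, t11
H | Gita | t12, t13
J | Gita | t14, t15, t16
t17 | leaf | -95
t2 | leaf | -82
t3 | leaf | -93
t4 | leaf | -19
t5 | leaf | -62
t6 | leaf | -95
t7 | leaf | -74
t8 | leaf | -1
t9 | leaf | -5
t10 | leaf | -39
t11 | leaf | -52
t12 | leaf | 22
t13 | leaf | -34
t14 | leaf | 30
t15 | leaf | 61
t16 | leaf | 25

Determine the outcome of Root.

-5

D (Gita): max(-82, -93) = -82
E (Gita): max(-19, -62) = -19
A (Zane): min(-60, -82, -19) = -82
F (Gita): max(-95, -74, -1) = -1
G (Gita): max(-5, -39, -52) = -5
H (Gita): max(22, -34) = 22
B (Zane): min(-1, -5, 22) = -5
J (Gita): max(30, 61, 25) = 61
C (Zane): min(61, -95) = -95
Root (Gita): max(-82, -5, -95) = -5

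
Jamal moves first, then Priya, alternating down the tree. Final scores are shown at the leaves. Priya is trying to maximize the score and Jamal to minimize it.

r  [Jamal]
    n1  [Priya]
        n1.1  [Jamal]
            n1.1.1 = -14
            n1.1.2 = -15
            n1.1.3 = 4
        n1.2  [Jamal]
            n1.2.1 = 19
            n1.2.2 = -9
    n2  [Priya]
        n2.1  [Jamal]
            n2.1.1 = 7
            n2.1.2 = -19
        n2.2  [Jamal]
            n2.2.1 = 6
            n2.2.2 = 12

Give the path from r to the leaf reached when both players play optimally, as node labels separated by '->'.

r -> n1 -> n1.2 -> n1.2.2

n1.1 (Jamal): min(-14, -15, 4) = -15
n1.2 (Jamal): min(19, -9) = -9
n1 (Priya): max(-15, -9) = -9
n2.1 (Jamal): min(7, -19) = -19
n2.2 (Jamal): min(6, 12) = 6
n2 (Priya): max(-19, 6) = 6
r (Jamal): min(-9, 6) = -9
At r, Jamal picks n1 (lowest: -9).
At n1, Priya picks n1.2 (highest: -9).
At n1.2, Jamal picks n1.2.2 (lowest: -9).
Terminal value -9.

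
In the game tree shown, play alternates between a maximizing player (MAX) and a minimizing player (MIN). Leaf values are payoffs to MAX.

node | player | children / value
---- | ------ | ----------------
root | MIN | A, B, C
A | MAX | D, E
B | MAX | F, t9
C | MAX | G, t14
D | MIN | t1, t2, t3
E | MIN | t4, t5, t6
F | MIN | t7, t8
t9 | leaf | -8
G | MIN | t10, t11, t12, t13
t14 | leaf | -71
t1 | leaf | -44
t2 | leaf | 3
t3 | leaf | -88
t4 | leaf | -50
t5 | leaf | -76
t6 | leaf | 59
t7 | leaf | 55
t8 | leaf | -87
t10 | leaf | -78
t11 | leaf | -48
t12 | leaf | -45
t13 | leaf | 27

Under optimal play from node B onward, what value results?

F (MIN): min(55, -87) = -87
B (MAX): max(-87, -8) = -8

-8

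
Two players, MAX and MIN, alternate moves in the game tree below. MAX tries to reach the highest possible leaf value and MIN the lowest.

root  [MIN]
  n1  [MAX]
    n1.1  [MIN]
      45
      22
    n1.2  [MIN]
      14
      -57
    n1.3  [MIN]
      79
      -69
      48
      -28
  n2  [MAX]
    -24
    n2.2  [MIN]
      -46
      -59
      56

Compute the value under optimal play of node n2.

n2.2 (MIN): min(-46, -59, 56) = -59
n2 (MAX): max(-24, -59) = -24

-24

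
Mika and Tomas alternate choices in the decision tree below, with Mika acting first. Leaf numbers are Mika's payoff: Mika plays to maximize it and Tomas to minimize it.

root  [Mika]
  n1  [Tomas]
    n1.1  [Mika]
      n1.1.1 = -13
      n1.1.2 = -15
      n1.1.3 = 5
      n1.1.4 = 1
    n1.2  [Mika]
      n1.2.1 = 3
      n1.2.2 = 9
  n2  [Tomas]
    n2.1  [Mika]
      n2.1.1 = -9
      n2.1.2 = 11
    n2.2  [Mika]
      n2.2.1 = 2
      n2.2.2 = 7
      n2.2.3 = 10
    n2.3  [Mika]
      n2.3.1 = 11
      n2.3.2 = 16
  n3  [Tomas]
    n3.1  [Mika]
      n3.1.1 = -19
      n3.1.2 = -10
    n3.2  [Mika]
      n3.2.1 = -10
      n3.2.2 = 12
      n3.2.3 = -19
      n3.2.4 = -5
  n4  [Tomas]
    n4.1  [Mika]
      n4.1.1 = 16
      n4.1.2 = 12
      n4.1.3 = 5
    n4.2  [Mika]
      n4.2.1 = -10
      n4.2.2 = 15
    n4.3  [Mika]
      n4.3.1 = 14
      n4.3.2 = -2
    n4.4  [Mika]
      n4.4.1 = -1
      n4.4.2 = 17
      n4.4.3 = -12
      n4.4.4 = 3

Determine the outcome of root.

14

n1.1 (Mika): max(-13, -15, 5, 1) = 5
n1.2 (Mika): max(3, 9) = 9
n1 (Tomas): min(5, 9) = 5
n2.1 (Mika): max(-9, 11) = 11
n2.2 (Mika): max(2, 7, 10) = 10
n2.3 (Mika): max(11, 16) = 16
n2 (Tomas): min(11, 10, 16) = 10
n3.1 (Mika): max(-19, -10) = -10
n3.2 (Mika): max(-10, 12, -19, -5) = 12
n3 (Tomas): min(-10, 12) = -10
n4.1 (Mika): max(16, 12, 5) = 16
n4.2 (Mika): max(-10, 15) = 15
n4.3 (Mika): max(14, -2) = 14
n4.4 (Mika): max(-1, 17, -12, 3) = 17
n4 (Tomas): min(16, 15, 14, 17) = 14
root (Mika): max(5, 10, -10, 14) = 14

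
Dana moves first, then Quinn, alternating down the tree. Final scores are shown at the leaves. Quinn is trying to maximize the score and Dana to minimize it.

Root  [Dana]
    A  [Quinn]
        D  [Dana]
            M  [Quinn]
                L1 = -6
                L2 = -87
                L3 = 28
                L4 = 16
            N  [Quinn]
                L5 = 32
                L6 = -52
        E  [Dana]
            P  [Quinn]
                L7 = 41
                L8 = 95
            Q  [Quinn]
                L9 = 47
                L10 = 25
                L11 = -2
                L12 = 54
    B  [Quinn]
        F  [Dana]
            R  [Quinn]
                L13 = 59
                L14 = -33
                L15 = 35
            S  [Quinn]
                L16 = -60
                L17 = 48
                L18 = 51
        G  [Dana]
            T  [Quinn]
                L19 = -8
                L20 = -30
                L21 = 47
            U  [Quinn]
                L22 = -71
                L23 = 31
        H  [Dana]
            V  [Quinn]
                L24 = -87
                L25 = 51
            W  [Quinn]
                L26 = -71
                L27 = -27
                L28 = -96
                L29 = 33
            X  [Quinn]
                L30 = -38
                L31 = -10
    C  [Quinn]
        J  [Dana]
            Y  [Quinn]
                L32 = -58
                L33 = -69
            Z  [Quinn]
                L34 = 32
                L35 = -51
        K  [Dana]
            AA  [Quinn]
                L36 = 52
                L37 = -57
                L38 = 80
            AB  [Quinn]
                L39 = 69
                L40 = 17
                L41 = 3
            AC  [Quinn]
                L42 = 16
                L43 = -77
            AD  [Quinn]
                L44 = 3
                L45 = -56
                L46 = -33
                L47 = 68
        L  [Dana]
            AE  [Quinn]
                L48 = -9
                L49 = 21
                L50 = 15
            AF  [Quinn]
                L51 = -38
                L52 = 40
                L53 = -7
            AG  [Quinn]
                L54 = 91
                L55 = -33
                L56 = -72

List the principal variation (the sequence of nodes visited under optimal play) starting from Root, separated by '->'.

M (Quinn): max(-6, -87, 28, 16) = 28
N (Quinn): max(32, -52) = 32
D (Dana): min(28, 32) = 28
P (Quinn): max(41, 95) = 95
Q (Quinn): max(47, 25, -2, 54) = 54
E (Dana): min(95, 54) = 54
A (Quinn): max(28, 54) = 54
R (Quinn): max(59, -33, 35) = 59
S (Quinn): max(-60, 48, 51) = 51
F (Dana): min(59, 51) = 51
T (Quinn): max(-8, -30, 47) = 47
U (Quinn): max(-71, 31) = 31
G (Dana): min(47, 31) = 31
V (Quinn): max(-87, 51) = 51
W (Quinn): max(-71, -27, -96, 33) = 33
X (Quinn): max(-38, -10) = -10
H (Dana): min(51, 33, -10) = -10
B (Quinn): max(51, 31, -10) = 51
Y (Quinn): max(-58, -69) = -58
Z (Quinn): max(32, -51) = 32
J (Dana): min(-58, 32) = -58
AA (Quinn): max(52, -57, 80) = 80
AB (Quinn): max(69, 17, 3) = 69
AC (Quinn): max(16, -77) = 16
AD (Quinn): max(3, -56, -33, 68) = 68
K (Dana): min(80, 69, 16, 68) = 16
AE (Quinn): max(-9, 21, 15) = 21
AF (Quinn): max(-38, 40, -7) = 40
AG (Quinn): max(91, -33, -72) = 91
L (Dana): min(21, 40, 91) = 21
C (Quinn): max(-58, 16, 21) = 21
Root (Dana): min(54, 51, 21) = 21
At Root, Dana picks C (lowest: 21).
At C, Quinn picks L (highest: 21).
At L, Dana picks AE (lowest: 21).
At AE, Quinn picks L49 (highest: 21).
Terminal value 21.

Root -> C -> L -> AE -> L49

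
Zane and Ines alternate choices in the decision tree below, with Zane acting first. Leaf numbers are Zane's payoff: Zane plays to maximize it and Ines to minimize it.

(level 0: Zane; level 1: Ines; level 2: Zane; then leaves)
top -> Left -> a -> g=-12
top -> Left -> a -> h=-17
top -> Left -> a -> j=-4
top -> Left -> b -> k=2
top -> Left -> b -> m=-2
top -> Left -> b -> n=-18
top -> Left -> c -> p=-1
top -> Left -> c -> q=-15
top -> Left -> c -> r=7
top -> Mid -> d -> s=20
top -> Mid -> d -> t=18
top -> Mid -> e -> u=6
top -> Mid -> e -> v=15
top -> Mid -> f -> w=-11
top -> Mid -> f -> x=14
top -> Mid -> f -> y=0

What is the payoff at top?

14

a (Zane): max(-12, -17, -4) = -4
b (Zane): max(2, -2, -18) = 2
c (Zane): max(-1, -15, 7) = 7
Left (Ines): min(-4, 2, 7) = -4
d (Zane): max(20, 18) = 20
e (Zane): max(6, 15) = 15
f (Zane): max(-11, 14, 0) = 14
Mid (Ines): min(20, 15, 14) = 14
top (Zane): max(-4, 14) = 14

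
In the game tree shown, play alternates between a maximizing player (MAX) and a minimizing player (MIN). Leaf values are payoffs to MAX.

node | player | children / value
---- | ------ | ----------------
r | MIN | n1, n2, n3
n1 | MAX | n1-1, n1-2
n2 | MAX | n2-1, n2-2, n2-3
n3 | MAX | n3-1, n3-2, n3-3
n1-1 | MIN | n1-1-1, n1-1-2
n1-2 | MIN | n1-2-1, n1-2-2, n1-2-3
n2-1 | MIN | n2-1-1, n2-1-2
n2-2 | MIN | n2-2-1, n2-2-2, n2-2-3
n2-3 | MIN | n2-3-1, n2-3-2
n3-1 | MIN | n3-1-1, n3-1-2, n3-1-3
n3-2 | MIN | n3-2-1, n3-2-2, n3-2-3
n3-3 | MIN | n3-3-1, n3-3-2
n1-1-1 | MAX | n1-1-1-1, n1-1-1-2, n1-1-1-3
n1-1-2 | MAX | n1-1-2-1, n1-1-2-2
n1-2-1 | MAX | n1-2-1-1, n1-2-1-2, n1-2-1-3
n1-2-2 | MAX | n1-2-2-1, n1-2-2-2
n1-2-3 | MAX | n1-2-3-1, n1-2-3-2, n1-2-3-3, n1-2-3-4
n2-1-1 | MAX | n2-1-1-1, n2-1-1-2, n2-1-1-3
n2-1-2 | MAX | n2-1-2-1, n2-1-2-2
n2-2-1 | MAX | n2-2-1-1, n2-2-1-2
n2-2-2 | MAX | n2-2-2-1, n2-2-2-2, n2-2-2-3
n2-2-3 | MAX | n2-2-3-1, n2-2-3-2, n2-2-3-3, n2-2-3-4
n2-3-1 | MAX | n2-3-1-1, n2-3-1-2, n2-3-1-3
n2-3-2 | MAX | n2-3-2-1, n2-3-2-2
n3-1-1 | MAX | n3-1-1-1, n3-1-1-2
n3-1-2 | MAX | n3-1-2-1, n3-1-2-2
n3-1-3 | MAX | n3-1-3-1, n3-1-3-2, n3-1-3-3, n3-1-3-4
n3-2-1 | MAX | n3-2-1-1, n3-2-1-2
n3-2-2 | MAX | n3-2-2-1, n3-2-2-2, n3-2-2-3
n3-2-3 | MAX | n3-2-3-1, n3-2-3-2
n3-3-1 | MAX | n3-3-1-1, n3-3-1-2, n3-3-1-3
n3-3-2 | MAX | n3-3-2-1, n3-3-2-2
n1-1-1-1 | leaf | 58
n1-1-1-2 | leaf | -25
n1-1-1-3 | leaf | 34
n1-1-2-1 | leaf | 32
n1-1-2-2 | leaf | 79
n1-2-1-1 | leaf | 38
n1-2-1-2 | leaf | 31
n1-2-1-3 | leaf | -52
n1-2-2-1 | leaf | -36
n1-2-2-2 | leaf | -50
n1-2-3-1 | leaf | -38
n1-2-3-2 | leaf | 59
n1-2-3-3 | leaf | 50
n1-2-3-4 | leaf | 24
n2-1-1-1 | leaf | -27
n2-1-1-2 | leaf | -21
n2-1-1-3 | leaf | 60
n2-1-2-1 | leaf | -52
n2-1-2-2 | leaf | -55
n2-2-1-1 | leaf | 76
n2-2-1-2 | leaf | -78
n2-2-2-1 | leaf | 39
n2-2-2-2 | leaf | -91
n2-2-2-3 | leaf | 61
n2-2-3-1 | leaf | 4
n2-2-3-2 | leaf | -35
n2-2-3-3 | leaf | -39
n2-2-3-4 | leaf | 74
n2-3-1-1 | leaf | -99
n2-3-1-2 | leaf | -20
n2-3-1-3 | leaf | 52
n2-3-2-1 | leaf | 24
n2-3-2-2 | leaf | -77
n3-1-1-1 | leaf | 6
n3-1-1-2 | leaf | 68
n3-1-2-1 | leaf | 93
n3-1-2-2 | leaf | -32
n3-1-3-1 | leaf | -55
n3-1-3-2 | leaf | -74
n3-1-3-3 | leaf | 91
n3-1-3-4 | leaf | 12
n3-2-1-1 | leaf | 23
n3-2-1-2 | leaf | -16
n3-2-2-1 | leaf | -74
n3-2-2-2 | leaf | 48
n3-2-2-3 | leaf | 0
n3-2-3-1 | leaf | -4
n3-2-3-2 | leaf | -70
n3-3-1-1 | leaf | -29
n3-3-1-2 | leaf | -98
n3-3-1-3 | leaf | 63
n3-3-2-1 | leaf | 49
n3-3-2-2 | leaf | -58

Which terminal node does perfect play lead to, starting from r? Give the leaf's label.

n1-1-1-1

n1-1-1 (MAX): max(58, -25, 34) = 58
n1-1-2 (MAX): max(32, 79) = 79
n1-1 (MIN): min(58, 79) = 58
n1-2-1 (MAX): max(38, 31, -52) = 38
n1-2-2 (MAX): max(-36, -50) = -36
n1-2-3 (MAX): max(-38, 59, 50, 24) = 59
n1-2 (MIN): min(38, -36, 59) = -36
n1 (MAX): max(58, -36) = 58
n2-1-1 (MAX): max(-27, -21, 60) = 60
n2-1-2 (MAX): max(-52, -55) = -52
n2-1 (MIN): min(60, -52) = -52
n2-2-1 (MAX): max(76, -78) = 76
n2-2-2 (MAX): max(39, -91, 61) = 61
n2-2-3 (MAX): max(4, -35, -39, 74) = 74
n2-2 (MIN): min(76, 61, 74) = 61
n2-3-1 (MAX): max(-99, -20, 52) = 52
n2-3-2 (MAX): max(24, -77) = 24
n2-3 (MIN): min(52, 24) = 24
n2 (MAX): max(-52, 61, 24) = 61
n3-1-1 (MAX): max(6, 68) = 68
n3-1-2 (MAX): max(93, -32) = 93
n3-1-3 (MAX): max(-55, -74, 91, 12) = 91
n3-1 (MIN): min(68, 93, 91) = 68
n3-2-1 (MAX): max(23, -16) = 23
n3-2-2 (MAX): max(-74, 48, 0) = 48
n3-2-3 (MAX): max(-4, -70) = -4
n3-2 (MIN): min(23, 48, -4) = -4
n3-3-1 (MAX): max(-29, -98, 63) = 63
n3-3-2 (MAX): max(49, -58) = 49
n3-3 (MIN): min(63, 49) = 49
n3 (MAX): max(68, -4, 49) = 68
r (MIN): min(58, 61, 68) = 58
At r, MIN picks n1 (lowest: 58).
At n1, MAX picks n1-1 (highest: 58).
At n1-1, MIN picks n1-1-1 (lowest: 58).
At n1-1-1, MAX picks n1-1-1-1 (highest: 58).
Terminal value 58.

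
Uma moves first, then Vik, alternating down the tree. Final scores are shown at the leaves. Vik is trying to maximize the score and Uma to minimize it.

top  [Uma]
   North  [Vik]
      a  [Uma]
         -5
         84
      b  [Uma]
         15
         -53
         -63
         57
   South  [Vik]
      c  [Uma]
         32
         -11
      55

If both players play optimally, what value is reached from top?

-5

a (Uma): min(-5, 84) = -5
b (Uma): min(15, -53, -63, 57) = -63
North (Vik): max(-5, -63) = -5
c (Uma): min(32, -11) = -11
South (Vik): max(-11, 55) = 55
top (Uma): min(-5, 55) = -5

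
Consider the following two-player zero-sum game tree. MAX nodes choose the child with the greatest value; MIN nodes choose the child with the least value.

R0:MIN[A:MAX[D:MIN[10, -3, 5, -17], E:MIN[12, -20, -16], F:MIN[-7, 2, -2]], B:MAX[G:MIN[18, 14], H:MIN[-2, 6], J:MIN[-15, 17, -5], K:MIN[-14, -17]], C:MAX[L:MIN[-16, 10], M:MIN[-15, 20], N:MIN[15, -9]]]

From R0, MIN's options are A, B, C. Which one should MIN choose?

C

D (MIN): min(10, -3, 5, -17) = -17
E (MIN): min(12, -20, -16) = -20
F (MIN): min(-7, 2, -2) = -7
A (MAX): max(-17, -20, -7) = -7
G (MIN): min(18, 14) = 14
H (MIN): min(-2, 6) = -2
J (MIN): min(-15, 17, -5) = -15
K (MIN): min(-14, -17) = -17
B (MAX): max(14, -2, -15, -17) = 14
L (MIN): min(-16, 10) = -16
M (MIN): min(-15, 20) = -15
N (MIN): min(15, -9) = -9
C (MAX): max(-16, -15, -9) = -9
R0 (MIN): min(-7, 14, -9) = -9
MIN at R0 wants the lowest of {A=-7, B=14, C=-9}, so chooses C.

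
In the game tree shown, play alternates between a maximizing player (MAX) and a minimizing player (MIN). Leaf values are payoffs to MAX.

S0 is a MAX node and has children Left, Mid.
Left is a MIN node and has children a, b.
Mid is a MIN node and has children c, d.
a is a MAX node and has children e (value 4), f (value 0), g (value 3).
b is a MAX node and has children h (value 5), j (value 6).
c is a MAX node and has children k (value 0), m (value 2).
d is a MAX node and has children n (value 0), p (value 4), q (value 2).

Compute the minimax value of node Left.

a (MAX): max(4, 0, 3) = 4
b (MAX): max(5, 6) = 6
Left (MIN): min(4, 6) = 4

4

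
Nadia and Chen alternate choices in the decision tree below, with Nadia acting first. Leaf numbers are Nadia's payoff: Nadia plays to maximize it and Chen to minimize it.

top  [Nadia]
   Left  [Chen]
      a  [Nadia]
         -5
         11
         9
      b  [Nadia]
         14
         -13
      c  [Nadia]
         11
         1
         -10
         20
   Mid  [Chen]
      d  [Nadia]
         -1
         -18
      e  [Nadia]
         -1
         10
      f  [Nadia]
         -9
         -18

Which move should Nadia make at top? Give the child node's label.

a (Nadia): max(-5, 11, 9) = 11
b (Nadia): max(14, -13) = 14
c (Nadia): max(11, 1, -10, 20) = 20
Left (Chen): min(11, 14, 20) = 11
d (Nadia): max(-1, -18) = -1
e (Nadia): max(-1, 10) = 10
f (Nadia): max(-9, -18) = -9
Mid (Chen): min(-1, 10, -9) = -9
top (Nadia): max(11, -9) = 11
Nadia at top wants the highest of {Left=11, Mid=-9}, so chooses Left.

Left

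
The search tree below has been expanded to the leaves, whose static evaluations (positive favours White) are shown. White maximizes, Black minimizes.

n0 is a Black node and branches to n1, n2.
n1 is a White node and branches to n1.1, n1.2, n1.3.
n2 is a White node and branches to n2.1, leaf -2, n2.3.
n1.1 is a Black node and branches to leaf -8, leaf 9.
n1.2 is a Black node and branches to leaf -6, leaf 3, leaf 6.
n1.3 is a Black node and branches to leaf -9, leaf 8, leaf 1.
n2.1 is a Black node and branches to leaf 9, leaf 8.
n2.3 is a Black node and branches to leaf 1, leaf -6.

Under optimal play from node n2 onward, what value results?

8

n2.1 (Black): min(9, 8) = 8
n2.3 (Black): min(1, -6) = -6
n2 (White): max(8, -2, -6) = 8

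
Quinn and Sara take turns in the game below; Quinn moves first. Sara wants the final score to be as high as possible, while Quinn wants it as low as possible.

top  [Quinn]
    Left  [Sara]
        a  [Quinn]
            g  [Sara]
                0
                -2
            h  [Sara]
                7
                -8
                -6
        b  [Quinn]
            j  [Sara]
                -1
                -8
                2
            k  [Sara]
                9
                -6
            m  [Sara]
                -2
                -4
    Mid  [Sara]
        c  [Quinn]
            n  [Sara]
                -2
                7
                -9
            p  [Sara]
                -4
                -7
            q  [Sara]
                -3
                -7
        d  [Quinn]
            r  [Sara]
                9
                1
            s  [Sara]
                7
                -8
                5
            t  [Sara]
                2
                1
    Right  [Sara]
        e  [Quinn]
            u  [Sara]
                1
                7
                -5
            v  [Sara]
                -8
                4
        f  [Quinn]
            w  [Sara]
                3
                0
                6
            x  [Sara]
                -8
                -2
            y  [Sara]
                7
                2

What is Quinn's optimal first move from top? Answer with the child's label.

g (Sara): max(0, -2) = 0
h (Sara): max(7, -8, -6) = 7
a (Quinn): min(0, 7) = 0
j (Sara): max(-1, -8, 2) = 2
k (Sara): max(9, -6) = 9
m (Sara): max(-2, -4) = -2
b (Quinn): min(2, 9, -2) = -2
Left (Sara): max(0, -2) = 0
n (Sara): max(-2, 7, -9) = 7
p (Sara): max(-4, -7) = -4
q (Sara): max(-3, -7) = -3
c (Quinn): min(7, -4, -3) = -4
r (Sara): max(9, 1) = 9
s (Sara): max(7, -8, 5) = 7
t (Sara): max(2, 1) = 2
d (Quinn): min(9, 7, 2) = 2
Mid (Sara): max(-4, 2) = 2
u (Sara): max(1, 7, -5) = 7
v (Sara): max(-8, 4) = 4
e (Quinn): min(7, 4) = 4
w (Sara): max(3, 0, 6) = 6
x (Sara): max(-8, -2) = -2
y (Sara): max(7, 2) = 7
f (Quinn): min(6, -2, 7) = -2
Right (Sara): max(4, -2) = 4
top (Quinn): min(0, 2, 4) = 0
Quinn at top wants the lowest of {Left=0, Mid=2, Right=4}, so chooses Left.

Left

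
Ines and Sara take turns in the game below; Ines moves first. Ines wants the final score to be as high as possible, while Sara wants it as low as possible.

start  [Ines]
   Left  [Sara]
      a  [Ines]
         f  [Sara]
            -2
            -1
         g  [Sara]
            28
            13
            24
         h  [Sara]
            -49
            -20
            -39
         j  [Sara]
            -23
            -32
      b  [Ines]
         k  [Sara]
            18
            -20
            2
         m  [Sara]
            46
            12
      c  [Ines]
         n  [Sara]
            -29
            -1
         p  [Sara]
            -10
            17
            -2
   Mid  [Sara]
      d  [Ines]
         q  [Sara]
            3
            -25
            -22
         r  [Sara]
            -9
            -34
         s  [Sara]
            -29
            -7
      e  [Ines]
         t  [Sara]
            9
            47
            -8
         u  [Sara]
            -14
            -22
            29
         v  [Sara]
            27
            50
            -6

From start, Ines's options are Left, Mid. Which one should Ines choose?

f (Sara): min(-2, -1) = -2
g (Sara): min(28, 13, 24) = 13
h (Sara): min(-49, -20, -39) = -49
j (Sara): min(-23, -32) = -32
a (Ines): max(-2, 13, -49, -32) = 13
k (Sara): min(18, -20, 2) = -20
m (Sara): min(46, 12) = 12
b (Ines): max(-20, 12) = 12
n (Sara): min(-29, -1) = -29
p (Sara): min(-10, 17, -2) = -10
c (Ines): max(-29, -10) = -10
Left (Sara): min(13, 12, -10) = -10
q (Sara): min(3, -25, -22) = -25
r (Sara): min(-9, -34) = -34
s (Sara): min(-29, -7) = -29
d (Ines): max(-25, -34, -29) = -25
t (Sara): min(9, 47, -8) = -8
u (Sara): min(-14, -22, 29) = -22
v (Sara): min(27, 50, -6) = -6
e (Ines): max(-8, -22, -6) = -6
Mid (Sara): min(-25, -6) = -25
start (Ines): max(-10, -25) = -10
Ines at start wants the highest of {Left=-10, Mid=-25}, so chooses Left.

Left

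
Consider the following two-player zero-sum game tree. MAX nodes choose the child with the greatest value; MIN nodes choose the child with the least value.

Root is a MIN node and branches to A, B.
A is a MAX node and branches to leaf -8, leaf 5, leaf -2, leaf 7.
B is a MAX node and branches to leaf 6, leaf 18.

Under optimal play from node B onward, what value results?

B (MAX): max(6, 18) = 18

18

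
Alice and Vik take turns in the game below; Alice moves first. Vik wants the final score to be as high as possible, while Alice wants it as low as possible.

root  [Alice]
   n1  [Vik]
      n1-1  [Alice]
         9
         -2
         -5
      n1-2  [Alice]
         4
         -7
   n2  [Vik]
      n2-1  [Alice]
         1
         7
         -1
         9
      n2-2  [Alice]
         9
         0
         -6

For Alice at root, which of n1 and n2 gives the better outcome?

n1-1 (Alice): min(9, -2, -5) = -5
n1-2 (Alice): min(4, -7) = -7
n1 (Vik): max(-5, -7) = -5
n2-1 (Alice): min(1, 7, -1, 9) = -1
n2-2 (Alice): min(9, 0, -6) = -6
n2 (Vik): max(-1, -6) = -1
Alice prefers the lower value; n1=-5, n2=-1. n1 is better since -5 < -1.

n1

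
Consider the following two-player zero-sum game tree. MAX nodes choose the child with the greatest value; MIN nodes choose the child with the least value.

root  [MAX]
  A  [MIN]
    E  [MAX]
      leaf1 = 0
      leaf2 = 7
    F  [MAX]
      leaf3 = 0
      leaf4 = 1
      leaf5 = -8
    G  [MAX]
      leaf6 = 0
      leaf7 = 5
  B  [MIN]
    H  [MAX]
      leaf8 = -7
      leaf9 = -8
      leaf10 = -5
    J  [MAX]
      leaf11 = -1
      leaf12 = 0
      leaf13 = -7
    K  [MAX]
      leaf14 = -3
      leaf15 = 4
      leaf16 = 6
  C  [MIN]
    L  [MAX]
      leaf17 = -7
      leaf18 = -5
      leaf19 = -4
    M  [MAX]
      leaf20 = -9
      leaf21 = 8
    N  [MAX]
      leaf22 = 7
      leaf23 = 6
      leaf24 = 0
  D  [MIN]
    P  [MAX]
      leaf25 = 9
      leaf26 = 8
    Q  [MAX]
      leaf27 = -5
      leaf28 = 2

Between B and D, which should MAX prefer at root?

D

H (MAX): max(-7, -8, -5) = -5
J (MAX): max(-1, 0, -7) = 0
K (MAX): max(-3, 4, 6) = 6
B (MIN): min(-5, 0, 6) = -5
P (MAX): max(9, 8) = 9
Q (MAX): max(-5, 2) = 2
D (MIN): min(9, 2) = 2
MAX prefers the higher value; B=-5, D=2. D is better since 2 > -5.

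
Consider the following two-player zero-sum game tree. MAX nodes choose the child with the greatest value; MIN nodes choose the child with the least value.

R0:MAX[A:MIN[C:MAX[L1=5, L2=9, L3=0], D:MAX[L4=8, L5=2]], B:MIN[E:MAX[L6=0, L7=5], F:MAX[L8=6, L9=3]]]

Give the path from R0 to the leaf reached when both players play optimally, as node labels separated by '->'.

R0 -> A -> D -> L4

C (MAX): max(5, 9, 0) = 9
D (MAX): max(8, 2) = 8
A (MIN): min(9, 8) = 8
E (MAX): max(0, 5) = 5
F (MAX): max(6, 3) = 6
B (MIN): min(5, 6) = 5
R0 (MAX): max(8, 5) = 8
At R0, MAX picks A (highest: 8).
At A, MIN picks D (lowest: 8).
At D, MAX picks L4 (highest: 8).
Terminal value 8.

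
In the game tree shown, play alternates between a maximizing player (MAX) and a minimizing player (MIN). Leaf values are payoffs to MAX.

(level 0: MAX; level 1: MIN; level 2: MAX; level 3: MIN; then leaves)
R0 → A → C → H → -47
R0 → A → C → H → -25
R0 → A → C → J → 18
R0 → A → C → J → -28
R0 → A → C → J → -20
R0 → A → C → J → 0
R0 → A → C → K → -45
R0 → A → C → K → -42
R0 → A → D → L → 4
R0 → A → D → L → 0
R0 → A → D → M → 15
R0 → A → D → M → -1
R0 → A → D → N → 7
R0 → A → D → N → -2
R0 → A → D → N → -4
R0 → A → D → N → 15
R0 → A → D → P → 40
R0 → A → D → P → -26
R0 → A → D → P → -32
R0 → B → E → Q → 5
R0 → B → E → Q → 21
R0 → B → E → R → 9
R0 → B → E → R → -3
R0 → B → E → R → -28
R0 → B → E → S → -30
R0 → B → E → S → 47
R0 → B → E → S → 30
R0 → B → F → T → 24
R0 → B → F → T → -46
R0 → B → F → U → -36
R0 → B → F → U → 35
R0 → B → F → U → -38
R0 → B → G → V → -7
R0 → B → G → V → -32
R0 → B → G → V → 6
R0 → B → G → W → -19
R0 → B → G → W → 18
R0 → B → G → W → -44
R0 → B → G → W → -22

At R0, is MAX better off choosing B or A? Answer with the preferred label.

A

Q (MIN): min(5, 21) = 5
R (MIN): min(9, -3, -28) = -28
S (MIN): min(-30, 47, 30) = -30
E (MAX): max(5, -28, -30) = 5
T (MIN): min(24, -46) = -46
U (MIN): min(-36, 35, -38) = -38
F (MAX): max(-46, -38) = -38
V (MIN): min(-7, -32, 6) = -32
W (MIN): min(-19, 18, -44, -22) = -44
G (MAX): max(-32, -44) = -32
B (MIN): min(5, -38, -32) = -38
H (MIN): min(-47, -25) = -47
J (MIN): min(18, -28, -20, 0) = -28
K (MIN): min(-45, -42) = -45
C (MAX): max(-47, -28, -45) = -28
L (MIN): min(4, 0) = 0
M (MIN): min(15, -1) = -1
N (MIN): min(7, -2, -4, 15) = -4
P (MIN): min(40, -26, -32) = -32
D (MAX): max(0, -1, -4, -32) = 0
A (MIN): min(-28, 0) = -28
MAX prefers the higher value; B=-38, A=-28. A is better since -28 > -38.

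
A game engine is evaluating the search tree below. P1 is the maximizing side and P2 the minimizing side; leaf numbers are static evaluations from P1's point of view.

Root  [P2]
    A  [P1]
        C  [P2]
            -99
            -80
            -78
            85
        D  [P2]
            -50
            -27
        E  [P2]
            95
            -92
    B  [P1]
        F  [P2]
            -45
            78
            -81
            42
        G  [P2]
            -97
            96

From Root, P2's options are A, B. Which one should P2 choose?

C (P2): min(-99, -80, -78, 85) = -99
D (P2): min(-50, -27) = -50
E (P2): min(95, -92) = -92
A (P1): max(-99, -50, -92) = -50
F (P2): min(-45, 78, -81, 42) = -81
G (P2): min(-97, 96) = -97
B (P1): max(-81, -97) = -81
Root (P2): min(-50, -81) = -81
P2 at Root wants the lowest of {A=-50, B=-81}, so chooses B.

B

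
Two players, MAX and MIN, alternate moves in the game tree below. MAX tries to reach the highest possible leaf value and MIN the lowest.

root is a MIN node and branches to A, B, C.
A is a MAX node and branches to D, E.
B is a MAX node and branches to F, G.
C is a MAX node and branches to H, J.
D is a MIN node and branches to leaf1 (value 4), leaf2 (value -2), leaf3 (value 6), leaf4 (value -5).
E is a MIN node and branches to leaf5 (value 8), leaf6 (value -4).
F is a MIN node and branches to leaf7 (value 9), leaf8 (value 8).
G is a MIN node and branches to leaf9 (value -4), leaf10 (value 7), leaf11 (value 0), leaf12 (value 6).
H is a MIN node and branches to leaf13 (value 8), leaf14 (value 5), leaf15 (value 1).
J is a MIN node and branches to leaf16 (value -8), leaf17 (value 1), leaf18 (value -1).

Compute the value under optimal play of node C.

1

H (MIN): min(8, 5, 1) = 1
J (MIN): min(-8, 1, -1) = -8
C (MAX): max(1, -8) = 1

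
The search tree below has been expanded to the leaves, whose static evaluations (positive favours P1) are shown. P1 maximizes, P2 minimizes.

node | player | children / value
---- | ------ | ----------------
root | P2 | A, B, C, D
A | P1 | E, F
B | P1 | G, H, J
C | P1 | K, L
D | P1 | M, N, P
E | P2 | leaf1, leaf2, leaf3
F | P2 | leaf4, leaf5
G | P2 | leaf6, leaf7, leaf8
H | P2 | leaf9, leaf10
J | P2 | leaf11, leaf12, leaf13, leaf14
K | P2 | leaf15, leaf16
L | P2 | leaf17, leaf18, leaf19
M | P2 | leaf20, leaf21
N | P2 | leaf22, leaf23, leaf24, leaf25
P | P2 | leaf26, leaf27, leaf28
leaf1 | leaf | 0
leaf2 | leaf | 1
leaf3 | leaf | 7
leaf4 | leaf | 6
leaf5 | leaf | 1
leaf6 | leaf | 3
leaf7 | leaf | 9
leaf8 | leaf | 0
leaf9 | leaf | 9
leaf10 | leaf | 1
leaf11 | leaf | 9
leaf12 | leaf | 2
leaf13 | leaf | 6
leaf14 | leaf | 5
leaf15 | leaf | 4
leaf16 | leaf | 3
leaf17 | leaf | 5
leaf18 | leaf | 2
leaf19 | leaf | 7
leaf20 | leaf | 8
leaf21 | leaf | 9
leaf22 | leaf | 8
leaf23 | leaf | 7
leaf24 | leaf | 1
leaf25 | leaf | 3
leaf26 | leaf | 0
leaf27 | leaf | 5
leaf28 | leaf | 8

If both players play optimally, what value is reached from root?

1

E (P2): min(0, 1, 7) = 0
F (P2): min(6, 1) = 1
A (P1): max(0, 1) = 1
G (P2): min(3, 9, 0) = 0
H (P2): min(9, 1) = 1
J (P2): min(9, 2, 6, 5) = 2
B (P1): max(0, 1, 2) = 2
K (P2): min(4, 3) = 3
L (P2): min(5, 2, 7) = 2
C (P1): max(3, 2) = 3
M (P2): min(8, 9) = 8
N (P2): min(8, 7, 1, 3) = 1
P (P2): min(0, 5, 8) = 0
D (P1): max(8, 1, 0) = 8
root (P2): min(1, 2, 3, 8) = 1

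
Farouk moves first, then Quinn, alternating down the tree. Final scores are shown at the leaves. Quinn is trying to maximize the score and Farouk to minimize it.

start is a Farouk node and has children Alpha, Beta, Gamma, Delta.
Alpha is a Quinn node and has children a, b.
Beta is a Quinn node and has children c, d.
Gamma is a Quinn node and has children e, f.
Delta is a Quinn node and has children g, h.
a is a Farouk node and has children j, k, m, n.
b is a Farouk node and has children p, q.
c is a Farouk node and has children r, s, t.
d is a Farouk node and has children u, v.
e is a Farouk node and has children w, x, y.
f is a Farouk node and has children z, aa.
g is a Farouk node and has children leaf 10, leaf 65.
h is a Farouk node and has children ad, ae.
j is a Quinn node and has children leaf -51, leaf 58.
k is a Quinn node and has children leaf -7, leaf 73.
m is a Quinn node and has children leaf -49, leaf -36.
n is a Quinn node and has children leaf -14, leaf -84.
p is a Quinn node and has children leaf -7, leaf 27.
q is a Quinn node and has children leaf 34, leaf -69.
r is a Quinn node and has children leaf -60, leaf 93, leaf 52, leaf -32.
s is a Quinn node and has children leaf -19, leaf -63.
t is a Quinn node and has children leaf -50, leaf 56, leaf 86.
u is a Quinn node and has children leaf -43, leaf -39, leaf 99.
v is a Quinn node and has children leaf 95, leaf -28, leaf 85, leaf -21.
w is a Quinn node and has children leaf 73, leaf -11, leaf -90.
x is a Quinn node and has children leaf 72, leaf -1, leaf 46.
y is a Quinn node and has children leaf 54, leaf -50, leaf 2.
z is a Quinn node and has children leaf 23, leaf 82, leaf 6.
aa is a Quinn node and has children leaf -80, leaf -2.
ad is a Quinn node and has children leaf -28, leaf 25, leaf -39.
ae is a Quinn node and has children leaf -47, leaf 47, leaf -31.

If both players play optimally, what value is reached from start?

25

j (Quinn): max(-51, 58) = 58
k (Quinn): max(-7, 73) = 73
m (Quinn): max(-49, -36) = -36
n (Quinn): max(-14, -84) = -14
a (Farouk): min(58, 73, -36, -14) = -36
p (Quinn): max(-7, 27) = 27
q (Quinn): max(34, -69) = 34
b (Farouk): min(27, 34) = 27
Alpha (Quinn): max(-36, 27) = 27
r (Quinn): max(-60, 93, 52, -32) = 93
s (Quinn): max(-19, -63) = -19
t (Quinn): max(-50, 56, 86) = 86
c (Farouk): min(93, -19, 86) = -19
u (Quinn): max(-43, -39, 99) = 99
v (Quinn): max(95, -28, 85, -21) = 95
d (Farouk): min(99, 95) = 95
Beta (Quinn): max(-19, 95) = 95
w (Quinn): max(73, -11, -90) = 73
x (Quinn): max(72, -1, 46) = 72
y (Quinn): max(54, -50, 2) = 54
e (Farouk): min(73, 72, 54) = 54
z (Quinn): max(23, 82, 6) = 82
aa (Quinn): max(-80, -2) = -2
f (Farouk): min(82, -2) = -2
Gamma (Quinn): max(54, -2) = 54
g (Farouk): min(10, 65) = 10
ad (Quinn): max(-28, 25, -39) = 25
ae (Quinn): max(-47, 47, -31) = 47
h (Farouk): min(25, 47) = 25
Delta (Quinn): max(10, 25) = 25
start (Farouk): min(27, 95, 54, 25) = 25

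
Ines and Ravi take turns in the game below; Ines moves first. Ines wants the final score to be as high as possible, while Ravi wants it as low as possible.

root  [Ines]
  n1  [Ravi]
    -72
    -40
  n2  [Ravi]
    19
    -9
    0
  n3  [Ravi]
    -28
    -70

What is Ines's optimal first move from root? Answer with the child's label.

n1 (Ravi): min(-72, -40) = -72
n2 (Ravi): min(19, -9, 0) = -9
n3 (Ravi): min(-28, -70) = -70
root (Ines): max(-72, -9, -70) = -9
Ines at root wants the highest of {n1=-72, n2=-9, n3=-70}, so chooses n2.

n2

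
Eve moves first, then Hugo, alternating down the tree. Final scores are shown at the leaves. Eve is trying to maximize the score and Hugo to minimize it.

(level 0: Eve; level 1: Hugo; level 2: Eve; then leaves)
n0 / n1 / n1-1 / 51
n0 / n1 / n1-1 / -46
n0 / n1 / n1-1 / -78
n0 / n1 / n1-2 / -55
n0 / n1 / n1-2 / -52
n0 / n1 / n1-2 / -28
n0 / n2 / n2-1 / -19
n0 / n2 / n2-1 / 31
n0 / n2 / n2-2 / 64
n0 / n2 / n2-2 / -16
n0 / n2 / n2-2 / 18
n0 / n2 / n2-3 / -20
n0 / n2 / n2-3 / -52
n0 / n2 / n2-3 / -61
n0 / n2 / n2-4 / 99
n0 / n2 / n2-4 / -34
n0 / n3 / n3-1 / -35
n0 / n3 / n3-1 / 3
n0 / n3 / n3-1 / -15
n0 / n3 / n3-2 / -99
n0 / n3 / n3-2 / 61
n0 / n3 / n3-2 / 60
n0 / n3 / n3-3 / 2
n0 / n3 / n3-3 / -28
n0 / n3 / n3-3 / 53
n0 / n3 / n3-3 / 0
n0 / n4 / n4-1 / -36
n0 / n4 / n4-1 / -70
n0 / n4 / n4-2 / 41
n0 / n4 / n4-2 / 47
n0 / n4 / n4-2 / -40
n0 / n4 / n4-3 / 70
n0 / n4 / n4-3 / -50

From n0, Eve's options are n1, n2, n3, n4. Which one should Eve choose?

n3

n1-1 (Eve): max(51, -46, -78) = 51
n1-2 (Eve): max(-55, -52, -28) = -28
n1 (Hugo): min(51, -28) = -28
n2-1 (Eve): max(-19, 31) = 31
n2-2 (Eve): max(64, -16, 18) = 64
n2-3 (Eve): max(-20, -52, -61) = -20
n2-4 (Eve): max(99, -34) = 99
n2 (Hugo): min(31, 64, -20, 99) = -20
n3-1 (Eve): max(-35, 3, -15) = 3
n3-2 (Eve): max(-99, 61, 60) = 61
n3-3 (Eve): max(2, -28, 53, 0) = 53
n3 (Hugo): min(3, 61, 53) = 3
n4-1 (Eve): max(-36, -70) = -36
n4-2 (Eve): max(41, 47, -40) = 47
n4-3 (Eve): max(70, -50) = 70
n4 (Hugo): min(-36, 47, 70) = -36
n0 (Eve): max(-28, -20, 3, -36) = 3
Eve at n0 wants the highest of {n1=-28, n2=-20, n3=3, n4=-36}, so chooses n3.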